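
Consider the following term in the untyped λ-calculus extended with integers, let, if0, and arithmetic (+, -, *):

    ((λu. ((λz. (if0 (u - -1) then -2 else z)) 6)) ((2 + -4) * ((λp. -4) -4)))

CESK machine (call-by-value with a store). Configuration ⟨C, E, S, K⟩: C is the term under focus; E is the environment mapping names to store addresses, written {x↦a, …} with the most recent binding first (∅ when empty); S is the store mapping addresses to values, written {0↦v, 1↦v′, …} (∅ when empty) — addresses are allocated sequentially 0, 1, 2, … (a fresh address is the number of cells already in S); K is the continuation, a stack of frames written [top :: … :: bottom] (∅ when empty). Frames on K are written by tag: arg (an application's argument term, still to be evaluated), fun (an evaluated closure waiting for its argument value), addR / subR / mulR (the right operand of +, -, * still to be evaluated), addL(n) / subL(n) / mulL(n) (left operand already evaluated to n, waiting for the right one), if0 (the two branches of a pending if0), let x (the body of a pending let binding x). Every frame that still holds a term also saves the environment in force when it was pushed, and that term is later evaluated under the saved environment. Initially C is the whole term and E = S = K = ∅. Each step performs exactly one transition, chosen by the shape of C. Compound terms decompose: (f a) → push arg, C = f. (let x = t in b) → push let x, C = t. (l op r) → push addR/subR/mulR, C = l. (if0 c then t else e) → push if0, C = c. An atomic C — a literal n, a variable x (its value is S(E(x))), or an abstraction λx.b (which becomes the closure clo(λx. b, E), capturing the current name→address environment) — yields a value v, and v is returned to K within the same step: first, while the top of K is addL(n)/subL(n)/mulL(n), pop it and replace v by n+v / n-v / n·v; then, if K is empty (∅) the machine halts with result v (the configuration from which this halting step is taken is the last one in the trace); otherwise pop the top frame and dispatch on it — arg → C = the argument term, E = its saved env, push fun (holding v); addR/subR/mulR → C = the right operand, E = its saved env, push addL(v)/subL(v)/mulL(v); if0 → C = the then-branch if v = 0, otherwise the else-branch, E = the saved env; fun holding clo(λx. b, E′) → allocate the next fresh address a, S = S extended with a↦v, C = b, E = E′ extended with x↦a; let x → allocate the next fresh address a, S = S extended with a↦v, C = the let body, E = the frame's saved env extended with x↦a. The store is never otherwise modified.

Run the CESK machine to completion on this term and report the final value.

Answer: 6

Execution trace:
t=0: <C=((λu. ((λz. (if0 (u - -1) then -2 else z)) 6)) ((2 + -4) * ((λp. -4) -4))), E=∅, S=∅, K=∅>
t=1: <C=(λu. ((λz. (if0 (u - -1) then -2 else z)) 6)), E=∅, S=∅, K=[arg]>
t=2: <C=((2 + -4) * ((λp. -4) -4)), E=∅, S=∅, K=[fun]>
t=3: <C=(2 + -4), E=∅, S=∅, K=[mulR :: fun]>
t=4: <C=2, E=∅, S=∅, K=[addR :: mulR :: fun]>
t=5: <C=-4, E=∅, S=∅, K=[addL(2) :: mulR :: fun]>
t=6: <C=((λp. -4) -4), E=∅, S=∅, K=[mulL(-2) :: fun]>
t=7: <C=(λp. -4), E=∅, S=∅, K=[arg :: mulL(-2) :: fun]>
t=8: <C=-4, E=∅, S=∅, K=[fun :: mulL(-2) :: fun]>
t=9: <C=-4, E={p↦0}, S={0↦-4}, K=[mulL(-2) :: fun]>
t=10: <C=((λz. (if0 (u - -1) then -2 else z)) 6), E={u↦1}, S={0↦-4, 1↦8}, K=∅>
t=11: <C=(λz. (if0 (u - -1) then -2 else z)), E={u↦1}, S={0↦-4, 1↦8}, K=[arg]>
t=12: <C=6, E={u↦1}, S={0↦-4, 1↦8}, K=[fun]>
t=13: <C=(if0 (u - -1) then -2 else z), E={z↦2, u↦1}, S={0↦-4, 1↦8, 2↦6}, K=∅>
t=14: <C=(u - -1), E={z↦2, u↦1}, S={0↦-4, 1↦8, 2↦6}, K=[if0]>
t=15: <C=u, E={z↦2, u↦1}, S={0↦-4, 1↦8, 2↦6}, K=[subR :: if0]>
t=16: <C=-1, E={z↦2, u↦1}, S={0↦-4, 1↦8, 2↦6}, K=[subL(8) :: if0]>
t=17: <C=z, E={z↦2, u↦1}, S={0↦-4, 1↦8, 2↦6}, K=∅>
→ final value 6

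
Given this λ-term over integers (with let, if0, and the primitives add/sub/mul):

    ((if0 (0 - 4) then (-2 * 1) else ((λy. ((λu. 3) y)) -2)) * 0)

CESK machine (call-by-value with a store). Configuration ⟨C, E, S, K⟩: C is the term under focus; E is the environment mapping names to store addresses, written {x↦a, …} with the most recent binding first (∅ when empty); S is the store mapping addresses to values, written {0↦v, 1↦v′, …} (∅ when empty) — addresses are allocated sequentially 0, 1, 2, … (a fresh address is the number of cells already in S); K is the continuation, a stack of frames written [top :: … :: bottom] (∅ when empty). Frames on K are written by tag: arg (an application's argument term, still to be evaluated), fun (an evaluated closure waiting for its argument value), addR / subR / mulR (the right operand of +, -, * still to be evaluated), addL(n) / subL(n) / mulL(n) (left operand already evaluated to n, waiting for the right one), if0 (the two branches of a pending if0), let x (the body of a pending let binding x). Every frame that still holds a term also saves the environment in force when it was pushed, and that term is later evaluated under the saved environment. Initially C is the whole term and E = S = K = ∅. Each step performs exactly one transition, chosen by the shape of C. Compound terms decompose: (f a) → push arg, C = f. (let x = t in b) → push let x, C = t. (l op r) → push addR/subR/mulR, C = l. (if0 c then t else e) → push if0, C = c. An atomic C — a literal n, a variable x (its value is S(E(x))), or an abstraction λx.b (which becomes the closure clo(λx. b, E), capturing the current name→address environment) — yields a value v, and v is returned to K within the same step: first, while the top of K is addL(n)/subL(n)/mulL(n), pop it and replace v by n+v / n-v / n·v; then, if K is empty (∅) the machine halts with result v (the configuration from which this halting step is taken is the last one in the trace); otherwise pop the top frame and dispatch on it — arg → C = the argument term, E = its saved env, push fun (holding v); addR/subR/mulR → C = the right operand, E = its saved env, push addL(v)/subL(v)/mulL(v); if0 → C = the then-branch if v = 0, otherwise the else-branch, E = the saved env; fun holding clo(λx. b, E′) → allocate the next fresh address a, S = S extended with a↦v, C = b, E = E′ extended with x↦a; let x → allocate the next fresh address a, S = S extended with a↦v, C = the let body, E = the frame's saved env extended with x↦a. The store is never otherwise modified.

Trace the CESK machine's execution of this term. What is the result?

[0] [C=((if0 (0 - 4) then (-2 * 1) else ((λy. ((λu. 3) y)) -2)) * 0) | E=∅ | S=∅ | K=∅]
[1] [C=(if0 (0 - 4) then (-2 * 1) else ((λy. ((λu. 3) y)) -2)) | E=∅ | S=∅ | K=[mulR]]
[2] [C=(0 - 4) | E=∅ | S=∅ | K=[if0 :: mulR]]
[3] [C=0 | E=∅ | S=∅ | K=[subR :: if0 :: mulR]]
[4] [C=4 | E=∅ | S=∅ | K=[subL(0) :: if0 :: mulR]]
[5] [C=((λy. ((λu. 3) y)) -2) | E=∅ | S=∅ | K=[mulR]]
[6] [C=(λy. ((λu. 3) y)) | E=∅ | S=∅ | K=[arg :: mulR]]
[7] [C=-2 | E=∅ | S=∅ | K=[fun :: mulR]]
[8] [C=((λu. 3) y) | E={y↦0} | S={0↦-2} | K=[mulR]]
[9] [C=(λu. 3) | E={y↦0} | S={0↦-2} | K=[arg :: mulR]]
[10] [C=y | E={y↦0} | S={0↦-2} | K=[fun :: mulR]]
[11] [C=3 | E={u↦1, y↦0} | S={0↦-2, 1↦-2} | K=[mulR]]
[12] [C=0 | E=∅ | S={0↦-2, 1↦-2} | K=[mulL(3)]]
→ final value 0

Answer: 0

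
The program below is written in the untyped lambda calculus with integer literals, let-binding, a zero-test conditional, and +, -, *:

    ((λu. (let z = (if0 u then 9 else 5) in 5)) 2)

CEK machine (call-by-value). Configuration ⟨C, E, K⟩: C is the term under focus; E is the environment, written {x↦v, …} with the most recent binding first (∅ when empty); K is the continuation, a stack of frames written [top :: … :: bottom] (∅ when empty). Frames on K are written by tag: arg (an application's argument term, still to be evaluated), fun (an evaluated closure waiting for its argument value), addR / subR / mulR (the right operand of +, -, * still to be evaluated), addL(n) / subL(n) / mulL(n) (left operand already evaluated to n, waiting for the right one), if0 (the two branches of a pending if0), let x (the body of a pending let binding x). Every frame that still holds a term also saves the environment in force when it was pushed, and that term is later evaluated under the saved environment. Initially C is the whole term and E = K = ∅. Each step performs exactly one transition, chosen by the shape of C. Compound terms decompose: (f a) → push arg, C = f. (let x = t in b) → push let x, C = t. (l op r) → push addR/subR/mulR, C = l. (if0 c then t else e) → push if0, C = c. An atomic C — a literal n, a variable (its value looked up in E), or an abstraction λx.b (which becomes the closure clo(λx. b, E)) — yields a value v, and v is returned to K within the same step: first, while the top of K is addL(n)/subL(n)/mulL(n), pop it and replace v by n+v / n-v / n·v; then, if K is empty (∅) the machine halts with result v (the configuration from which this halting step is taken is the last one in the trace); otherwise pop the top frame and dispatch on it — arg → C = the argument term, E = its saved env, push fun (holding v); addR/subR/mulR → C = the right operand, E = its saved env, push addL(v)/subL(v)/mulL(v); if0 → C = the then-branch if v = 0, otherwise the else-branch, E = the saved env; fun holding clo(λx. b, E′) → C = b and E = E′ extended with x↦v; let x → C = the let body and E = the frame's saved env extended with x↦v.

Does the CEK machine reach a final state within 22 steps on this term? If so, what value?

0. ⟨C=((λu. (let z = (if0 u then 9 else 5) in 5)) 2); E=∅; K=∅⟩
1. ⟨C=(λu. (let z = (if0 u then 9 else 5) in 5)); E=∅; K=[arg]⟩
2. ⟨C=2; E=∅; K=[fun]⟩
3. ⟨C=(let z = (if0 u then 9 else 5) in 5); E={u↦2}; K=∅⟩
4. ⟨C=(if0 u then 9 else 5); E={u↦2}; K=[let z]⟩
5. ⟨C=u; E={u↦2}; K=[if0 :: let z]⟩
6. ⟨C=5; E={u↦2}; K=[let z]⟩
7. ⟨C=5; E={z↦5, u↦2}; K=∅⟩
→ final value 5

Answer: 5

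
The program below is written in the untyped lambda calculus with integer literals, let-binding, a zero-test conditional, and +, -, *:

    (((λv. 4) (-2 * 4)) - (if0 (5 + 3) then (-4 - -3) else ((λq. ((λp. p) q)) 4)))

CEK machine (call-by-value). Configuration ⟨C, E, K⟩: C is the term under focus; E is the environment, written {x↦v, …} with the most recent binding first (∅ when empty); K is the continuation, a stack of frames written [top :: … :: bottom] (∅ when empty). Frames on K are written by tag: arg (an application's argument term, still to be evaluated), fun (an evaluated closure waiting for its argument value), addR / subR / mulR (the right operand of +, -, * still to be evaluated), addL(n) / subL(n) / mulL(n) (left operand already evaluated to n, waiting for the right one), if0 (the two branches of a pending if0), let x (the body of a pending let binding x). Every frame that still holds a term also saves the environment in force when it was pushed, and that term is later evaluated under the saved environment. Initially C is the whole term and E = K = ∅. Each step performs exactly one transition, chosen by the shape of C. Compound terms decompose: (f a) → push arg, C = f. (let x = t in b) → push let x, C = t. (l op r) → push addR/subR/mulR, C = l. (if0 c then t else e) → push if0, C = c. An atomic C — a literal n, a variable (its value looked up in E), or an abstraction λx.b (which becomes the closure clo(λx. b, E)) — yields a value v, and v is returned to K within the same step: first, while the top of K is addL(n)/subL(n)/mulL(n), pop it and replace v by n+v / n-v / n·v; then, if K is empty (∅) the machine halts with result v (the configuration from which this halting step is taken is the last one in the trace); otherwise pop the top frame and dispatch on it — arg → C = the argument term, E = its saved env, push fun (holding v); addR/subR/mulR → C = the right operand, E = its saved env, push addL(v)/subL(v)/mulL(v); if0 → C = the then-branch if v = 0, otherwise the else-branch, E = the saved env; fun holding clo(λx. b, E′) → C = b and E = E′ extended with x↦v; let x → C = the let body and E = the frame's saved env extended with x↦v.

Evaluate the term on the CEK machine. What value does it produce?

step 0: <C=(((λv. 4) (-2 * 4)) - (if0 (5 + 3) then (-4 - -3) else ((λq. ((λp. p) q)) 4))), E=∅, K=∅>
step 1: <C=((λv. 4) (-2 * 4)), E=∅, K=[subR]>
step 2: <C=(λv. 4), E=∅, K=[arg :: subR]>
step 3: <C=(-2 * 4), E=∅, K=[fun :: subR]>
step 4: <C=-2, E=∅, K=[mulR :: fun :: subR]>
step 5: <C=4, E=∅, K=[mulL(-2) :: fun :: subR]>
step 6: <C=4, E={v↦-8}, K=[subR]>
step 7: <C=(if0 (5 + 3) then (-4 - -3) else ((λq. ((λp. p) q)) 4)), E=∅, K=[subL(4)]>
step 8: <C=(5 + 3), E=∅, K=[if0 :: subL(4)]>
step 9: <C=5, E=∅, K=[addR :: if0 :: subL(4)]>
step 10: <C=3, E=∅, K=[addL(5) :: if0 :: subL(4)]>
step 11: <C=((λq. ((λp. p) q)) 4), E=∅, K=[subL(4)]>
step 12: <C=(λq. ((λp. p) q)), E=∅, K=[arg :: subL(4)]>
step 13: <C=4, E=∅, K=[fun :: subL(4)]>
step 14: <C=((λp. p) q), E={q↦4}, K=[subL(4)]>
step 15: <C=(λp. p), E={q↦4}, K=[arg :: subL(4)]>
step 16: <C=q, E={q↦4}, K=[fun :: subL(4)]>
step 17: <C=p, E={p↦4, q↦4}, K=[subL(4)]>
→ final value 0

Answer: 0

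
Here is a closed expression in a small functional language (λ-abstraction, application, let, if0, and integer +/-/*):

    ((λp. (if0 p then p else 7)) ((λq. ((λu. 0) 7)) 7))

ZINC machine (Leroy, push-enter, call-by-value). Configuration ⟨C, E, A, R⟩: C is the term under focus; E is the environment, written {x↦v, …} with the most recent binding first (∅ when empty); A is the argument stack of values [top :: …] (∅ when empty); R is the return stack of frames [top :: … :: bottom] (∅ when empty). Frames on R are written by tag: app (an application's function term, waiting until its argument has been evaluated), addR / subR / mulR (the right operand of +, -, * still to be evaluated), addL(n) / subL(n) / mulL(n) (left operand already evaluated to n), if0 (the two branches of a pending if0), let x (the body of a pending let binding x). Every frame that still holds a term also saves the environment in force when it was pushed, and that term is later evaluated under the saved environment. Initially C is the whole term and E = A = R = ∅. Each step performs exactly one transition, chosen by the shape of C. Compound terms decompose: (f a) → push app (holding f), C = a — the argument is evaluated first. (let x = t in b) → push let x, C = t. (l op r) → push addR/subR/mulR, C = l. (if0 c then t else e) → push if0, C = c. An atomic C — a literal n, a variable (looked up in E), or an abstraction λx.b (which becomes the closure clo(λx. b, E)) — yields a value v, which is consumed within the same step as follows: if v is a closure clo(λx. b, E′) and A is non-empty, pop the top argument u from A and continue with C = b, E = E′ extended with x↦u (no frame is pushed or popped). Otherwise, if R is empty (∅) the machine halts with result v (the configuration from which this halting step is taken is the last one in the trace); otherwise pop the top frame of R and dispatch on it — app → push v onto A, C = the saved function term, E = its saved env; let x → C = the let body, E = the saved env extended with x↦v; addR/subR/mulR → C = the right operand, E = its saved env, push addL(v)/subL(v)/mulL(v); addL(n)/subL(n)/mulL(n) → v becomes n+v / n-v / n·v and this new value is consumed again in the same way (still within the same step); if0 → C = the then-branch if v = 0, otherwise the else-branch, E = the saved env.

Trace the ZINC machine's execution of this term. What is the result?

Answer: 0

Machine steps:
[0] [C=((λp. (if0 p then p else 7)) ((λq. ((λu. 0) 7)) 7)) | E=∅ | A=∅ | R=∅]
[1] [C=((λq. ((λu. 0) 7)) 7) | E=∅ | A=∅ | R=[app]]
[2] [C=7 | E=∅ | A=∅ | R=[app :: app]]
[3] [C=(λq. ((λu. 0) 7)) | E=∅ | A=[7] | R=[app]]
[4] [C=((λu. 0) 7) | E={q↦7} | A=∅ | R=[app]]
[5] [C=7 | E={q↦7} | A=∅ | R=[app :: app]]
[6] [C=(λu. 0) | E={q↦7} | A=[7] | R=[app]]
[7] [C=0 | E={u↦7, q↦7} | A=∅ | R=[app]]
[8] [C=(λp. (if0 p then p else 7)) | E=∅ | A=[0] | R=∅]
[9] [C=(if0 p then p else 7) | E={p↦0} | A=∅ | R=∅]
[10] [C=p | E={p↦0} | A=∅ | R=[if0]]
[11] [C=p | E={p↦0} | A=∅ | R=∅]
→ final value 0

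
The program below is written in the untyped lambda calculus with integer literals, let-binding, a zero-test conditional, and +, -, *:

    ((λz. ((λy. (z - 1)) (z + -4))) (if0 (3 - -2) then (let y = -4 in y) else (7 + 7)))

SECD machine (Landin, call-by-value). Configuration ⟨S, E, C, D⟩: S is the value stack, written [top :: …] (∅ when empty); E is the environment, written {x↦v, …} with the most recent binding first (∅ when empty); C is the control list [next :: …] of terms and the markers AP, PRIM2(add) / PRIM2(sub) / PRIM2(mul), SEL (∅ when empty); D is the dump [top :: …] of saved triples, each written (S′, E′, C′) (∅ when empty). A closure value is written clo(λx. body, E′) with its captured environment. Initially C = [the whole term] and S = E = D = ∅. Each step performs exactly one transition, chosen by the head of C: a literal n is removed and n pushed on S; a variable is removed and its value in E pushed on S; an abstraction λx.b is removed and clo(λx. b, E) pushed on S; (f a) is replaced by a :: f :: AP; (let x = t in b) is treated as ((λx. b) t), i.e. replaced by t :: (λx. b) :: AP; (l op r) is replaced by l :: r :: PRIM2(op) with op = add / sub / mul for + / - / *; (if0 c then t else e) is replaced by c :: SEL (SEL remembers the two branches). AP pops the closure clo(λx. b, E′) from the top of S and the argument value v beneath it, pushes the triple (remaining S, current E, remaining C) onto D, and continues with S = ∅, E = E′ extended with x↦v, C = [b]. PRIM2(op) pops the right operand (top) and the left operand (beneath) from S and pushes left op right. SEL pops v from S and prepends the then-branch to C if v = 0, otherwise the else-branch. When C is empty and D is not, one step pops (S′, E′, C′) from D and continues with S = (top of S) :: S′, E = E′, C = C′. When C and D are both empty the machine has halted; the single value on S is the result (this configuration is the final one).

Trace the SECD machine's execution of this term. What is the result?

0. ⟨S=∅; E=∅; C=[((λz. ((λy. (z - 1)) (z + -4))) (if0 (3 - -2) then (let y = -4 in y) else (7 + 7)))]; D=∅⟩
1. ⟨S=∅; E=∅; C=[(if0 (3 - -2) then (let y = -4 in y) else (7 + 7)) :: (λz. ((λy. (z - 1)) (z + -4))) :: AP]; D=∅⟩
2. ⟨S=∅; E=∅; C=[(3 - -2) :: SEL :: (λz. ((λy. (z - 1)) (z + -4))) :: AP]; D=∅⟩
3. ⟨S=∅; E=∅; C=[3 :: -2 :: PRIM2(sub) :: SEL :: (λz. ((λy. (z - 1)) (z + -4))) :: AP]; D=∅⟩
4. ⟨S=[3]; E=∅; C=[-2 :: PRIM2(sub) :: SEL :: (λz. ((λy. (z - 1)) (z + -4))) :: AP]; D=∅⟩
5. ⟨S=[-2 :: 3]; E=∅; C=[PRIM2(sub) :: SEL :: (λz. ((λy. (z - 1)) (z + -4))) :: AP]; D=∅⟩
6. ⟨S=[5]; E=∅; C=[SEL :: (λz. ((λy. (z - 1)) (z + -4))) :: AP]; D=∅⟩
7. ⟨S=∅; E=∅; C=[(7 + 7) :: (λz. ((λy. (z - 1)) (z + -4))) :: AP]; D=∅⟩
8. ⟨S=∅; E=∅; C=[7 :: 7 :: PRIM2(add) :: (λz. ((λy. (z - 1)) (z + -4))) :: AP]; D=∅⟩
9. ⟨S=[7]; E=∅; C=[7 :: PRIM2(add) :: (λz. ((λy. (z - 1)) (z + -4))) :: AP]; D=∅⟩
10. ⟨S=[7 :: 7]; E=∅; C=[PRIM2(add) :: (λz. ((λy. (z - 1)) (z + -4))) :: AP]; D=∅⟩
11. ⟨S=[14]; E=∅; C=[(λz. ((λy. (z - 1)) (z + -4))) :: AP]; D=∅⟩
12. ⟨S=[clo(λz. ((λy. (z - 1)) (z + -4)), ∅) :: 14]; E=∅; C=[AP]; D=∅⟩
13. ⟨S=∅; E={z↦14}; C=[((λy. (z - 1)) (z + -4))]; D=[(∅, ∅, ∅)]⟩
14. ⟨S=∅; E={z↦14}; C=[(z + -4) :: (λy. (z - 1)) :: AP]; D=[(∅, ∅, ∅)]⟩
15. ⟨S=∅; E={z↦14}; C=[z :: -4 :: PRIM2(add) :: (λy. (z - 1)) :: AP]; D=[(∅, ∅, ∅)]⟩
16. ⟨S=[14]; E={z↦14}; C=[-4 :: PRIM2(add) :: (λy. (z - 1)) :: AP]; D=[(∅, ∅, ∅)]⟩
17. ⟨S=[-4 :: 14]; E={z↦14}; C=[PRIM2(add) :: (λy. (z - 1)) :: AP]; D=[(∅, ∅, ∅)]⟩
18. ⟨S=[10]; E={z↦14}; C=[(λy. (z - 1)) :: AP]; D=[(∅, ∅, ∅)]⟩
19. ⟨S=[clo(λy. (z - 1), {z↦14}) :: 10]; E={z↦14}; C=[AP]; D=[(∅, ∅, ∅)]⟩
20. ⟨S=∅; E={y↦10, z↦14}; C=[(z - 1)]; D=[(∅, {z↦14}, ∅) :: (∅, ∅, ∅)]⟩
21. ⟨S=∅; E={y↦10, z↦14}; C=[z :: 1 :: PRIM2(sub)]; D=[(∅, {z↦14}, ∅) :: (∅, ∅, ∅)]⟩
22. ⟨S=[14]; E={y↦10, z↦14}; C=[1 :: PRIM2(sub)]; D=[(∅, {z↦14}, ∅) :: (∅, ∅, ∅)]⟩
23. ⟨S=[1 :: 14]; E={y↦10, z↦14}; C=[PRIM2(sub)]; D=[(∅, {z↦14}, ∅) :: (∅, ∅, ∅)]⟩
24. ⟨S=[13]; E={y↦10, z↦14}; C=∅; D=[(∅, {z↦14}, ∅) :: (∅, ∅, ∅)]⟩
25. ⟨S=[13]; E={z↦14}; C=∅; D=[(∅, ∅, ∅)]⟩
26. ⟨S=[13]; E=∅; C=∅; D=∅⟩
→ final value 13

Answer: 13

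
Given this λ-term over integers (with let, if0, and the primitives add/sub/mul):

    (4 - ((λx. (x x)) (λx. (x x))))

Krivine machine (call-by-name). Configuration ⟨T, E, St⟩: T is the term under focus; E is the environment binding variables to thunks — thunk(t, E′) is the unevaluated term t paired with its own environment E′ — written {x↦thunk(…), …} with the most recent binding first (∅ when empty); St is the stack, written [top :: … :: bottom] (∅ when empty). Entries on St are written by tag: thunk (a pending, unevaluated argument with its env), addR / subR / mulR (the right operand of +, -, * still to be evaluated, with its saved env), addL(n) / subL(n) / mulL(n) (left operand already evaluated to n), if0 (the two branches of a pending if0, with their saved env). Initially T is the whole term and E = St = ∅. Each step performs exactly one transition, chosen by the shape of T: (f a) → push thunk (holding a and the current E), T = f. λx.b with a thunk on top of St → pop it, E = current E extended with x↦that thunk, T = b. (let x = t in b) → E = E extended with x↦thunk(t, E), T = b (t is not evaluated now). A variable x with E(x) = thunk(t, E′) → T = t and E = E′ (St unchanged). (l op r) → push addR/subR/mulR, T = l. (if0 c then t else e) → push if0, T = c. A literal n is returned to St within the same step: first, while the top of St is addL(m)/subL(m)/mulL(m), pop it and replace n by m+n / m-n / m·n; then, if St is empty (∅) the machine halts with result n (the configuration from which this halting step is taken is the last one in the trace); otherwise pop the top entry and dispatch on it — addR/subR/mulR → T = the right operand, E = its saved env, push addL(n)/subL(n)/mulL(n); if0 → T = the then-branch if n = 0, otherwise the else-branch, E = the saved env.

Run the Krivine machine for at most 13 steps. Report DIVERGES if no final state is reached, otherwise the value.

Answer: DIVERGES (no final state within 13 steps)

Execution trace:
t=0: <T=(4 - ((λx. (x x)) (λx. (x x)))), E=∅, St=∅>
t=1: <T=4, E=∅, St=[subR]>
t=2: <T=((λx. (x x)) (λx. (x x))), E=∅, St=[subL(4)]>
t=3: <T=(λx. (x x)), E=∅, St=[thunk :: subL(4)]>
t=4: <T=(x x), E={x↦thunk((λx. (x x)), ∅)}, St=[subL(4)]>
t=5: <T=x, E={x↦thunk((λx. (x x)), ∅)}, St=[thunk :: subL(4)]>
t=6: <T=(λx. (x x)), E=∅, St=[thunk :: subL(4)]>
t=7: <T=(x x), E={x↦thunk(x, {x↦thunk((λx. (x x)), ∅)})}, St=[subL(4)]>
t=8: <T=x, E={x↦thunk(x, {x↦thunk((λx. (x x)), ∅)})}, St=[thunk :: subL(4)]>
t=9: <T=x, E={x↦thunk((λx. (x x)), ∅)}, St=[thunk :: subL(4)]>
t=10: <T=(λx. (x x)), E=∅, St=[thunk :: subL(4)]>
t=11: <T=(x x), E={x↦thunk(x, {x↦thunk(x, {x↦thunk((λx. (x x)), ∅)})})}, St=[subL(4)]>
t=12: <T=x, E={x↦thunk(x, {x↦thunk(x, {x↦thunk((λx. (x x)), ∅)})})}, St=[thunk :: subL(4)]>
t=13: <T=x, E={x↦thunk(x, {x↦thunk((λx. (x x)), ∅)})}, St=[thunk :: subL(4)]>
→ 13 transitions taken and the configuration is still not final: no result within 13 steps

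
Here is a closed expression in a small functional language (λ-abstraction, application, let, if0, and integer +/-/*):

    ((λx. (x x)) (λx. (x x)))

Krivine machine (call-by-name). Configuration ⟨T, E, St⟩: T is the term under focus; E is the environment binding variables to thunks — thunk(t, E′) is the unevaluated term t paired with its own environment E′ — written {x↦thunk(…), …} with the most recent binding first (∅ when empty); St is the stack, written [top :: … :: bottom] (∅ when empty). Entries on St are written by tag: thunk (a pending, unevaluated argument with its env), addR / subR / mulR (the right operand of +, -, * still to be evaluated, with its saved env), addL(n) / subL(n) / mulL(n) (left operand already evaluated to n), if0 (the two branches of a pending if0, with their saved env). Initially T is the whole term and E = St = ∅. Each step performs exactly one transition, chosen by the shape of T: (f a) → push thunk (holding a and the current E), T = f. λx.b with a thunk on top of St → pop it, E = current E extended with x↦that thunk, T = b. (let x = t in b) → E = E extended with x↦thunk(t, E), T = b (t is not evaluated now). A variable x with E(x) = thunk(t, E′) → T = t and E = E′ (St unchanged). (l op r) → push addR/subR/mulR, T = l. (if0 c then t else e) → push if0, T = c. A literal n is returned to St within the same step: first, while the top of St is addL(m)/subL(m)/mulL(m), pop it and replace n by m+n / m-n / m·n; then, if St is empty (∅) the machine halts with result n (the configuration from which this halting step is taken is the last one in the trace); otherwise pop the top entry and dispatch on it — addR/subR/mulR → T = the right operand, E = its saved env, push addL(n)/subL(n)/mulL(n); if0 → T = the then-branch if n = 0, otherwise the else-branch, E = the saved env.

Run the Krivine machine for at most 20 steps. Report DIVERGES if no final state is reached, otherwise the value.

Answer: DIVERGES (no final state within 20 steps)

Execution trace:
0. <T=((λx. (x x)) (λx. (x x))), E=∅, St=∅>
1. <T=(λx. (x x)), E=∅, St=[thunk]>
2. <T=(x x), E={x↦thunk((λx. (x x)), ∅)}, St=∅>
3. <T=x, E={x↦thunk((λx. (x x)), ∅)}, St=[thunk]>
4. <T=(λx. (x x)), E=∅, St=[thunk]>
5. <T=(x x), E={x↦thunk(x, {x↦thunk((λx. (x x)), ∅)})}, St=∅>
6. <T=x, E={x↦thunk(x, {x↦thunk((λx. (x x)), ∅)})}, St=[thunk]>
7. <T=x, E={x↦thunk((λx. (x x)), ∅)}, St=[thunk]>
8. <T=(λx. (x x)), E=∅, St=[thunk]>
9. <T=(x x), E={x↦thunk(x, {x↦thunk(x, {x↦thunk((λx. (x x)), ∅)})})}, St=∅>
10. <T=x, E={x↦thunk(x, {x↦thunk(x, {x↦thunk((λx. (x x)), ∅)})})}, St=[thunk]>
11. <T=x, E={x↦thunk(x, {x↦thunk((λx. (x x)), ∅)})}, St=[thunk]>
12. <T=x, E={x↦thunk((λx. (x x)), ∅)}, St=[thunk]>
13. <T=(λx. (x x)), E=∅, St=[thunk]>
14. <T=(x x), E={x↦thunk(x, {x↦thunk(x, {x↦thunk(x, {x↦thunk((λx. (x x)), ∅)})})})}, St=∅>
15. <T=x, E={x↦thunk(x, {x↦thunk(x, {x↦thunk(x, {x↦thunk((λx. (x x)), ∅)})})})}, St=[thunk]>
16. <T=x, E={x↦thunk(x, {x↦thunk(x, {x↦thunk((λx. (x x)), ∅)})})}, St=[thunk]>
17. <T=x, E={x↦thunk(x, {x↦thunk((λx. (x x)), ∅)})}, St=[thunk]>
18. <T=x, E={x↦thunk((λx. (x x)), ∅)}, St=[thunk]>
19. <T=(λx. (x x)), E=∅, St=[thunk]>
20. <T=(x x), E={x↦thunk(x, {x↦thunk(x, {x↦thunk(x, {x↦thunk(x, {x↦thunk((λx. (x x)), ∅)})})})})}, St=∅>
→ 20 transitions taken and the configuration is still not final: no result within 20 steps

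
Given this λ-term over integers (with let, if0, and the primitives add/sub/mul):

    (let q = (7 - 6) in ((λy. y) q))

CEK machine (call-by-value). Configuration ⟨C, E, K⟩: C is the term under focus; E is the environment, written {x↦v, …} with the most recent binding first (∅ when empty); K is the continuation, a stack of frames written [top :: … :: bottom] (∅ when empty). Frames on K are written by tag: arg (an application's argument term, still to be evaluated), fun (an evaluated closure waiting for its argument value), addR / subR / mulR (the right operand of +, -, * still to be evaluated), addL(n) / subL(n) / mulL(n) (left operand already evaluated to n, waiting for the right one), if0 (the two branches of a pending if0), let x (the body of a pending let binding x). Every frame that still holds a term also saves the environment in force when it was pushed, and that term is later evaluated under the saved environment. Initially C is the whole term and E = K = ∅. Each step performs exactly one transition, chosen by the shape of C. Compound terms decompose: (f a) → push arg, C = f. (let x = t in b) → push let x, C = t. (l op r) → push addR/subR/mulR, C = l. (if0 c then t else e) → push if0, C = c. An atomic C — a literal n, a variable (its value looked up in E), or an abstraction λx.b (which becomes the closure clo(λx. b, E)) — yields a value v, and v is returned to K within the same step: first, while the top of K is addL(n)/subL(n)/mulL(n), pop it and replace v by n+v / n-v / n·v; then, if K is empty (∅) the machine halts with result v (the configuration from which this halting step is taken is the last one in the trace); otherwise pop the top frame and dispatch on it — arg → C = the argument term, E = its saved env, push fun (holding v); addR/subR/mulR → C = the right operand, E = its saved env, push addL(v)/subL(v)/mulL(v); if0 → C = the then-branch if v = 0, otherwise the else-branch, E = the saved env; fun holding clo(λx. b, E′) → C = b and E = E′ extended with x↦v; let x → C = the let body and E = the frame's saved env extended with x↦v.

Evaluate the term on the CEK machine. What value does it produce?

t=0: [C=(let q = (7 - 6) in ((λy. y) q)) | E=∅ | K=∅]
t=1: [C=(7 - 6) | E=∅ | K=[let q]]
t=2: [C=7 | E=∅ | K=[subR :: let q]]
t=3: [C=6 | E=∅ | K=[subL(7) :: let q]]
t=4: [C=((λy. y) q) | E={q↦1} | K=∅]
t=5: [C=(λy. y) | E={q↦1} | K=[arg]]
t=6: [C=q | E={q↦1} | K=[fun]]
t=7: [C=y | E={y↦1, q↦1} | K=∅]
→ final value 1

Answer: 1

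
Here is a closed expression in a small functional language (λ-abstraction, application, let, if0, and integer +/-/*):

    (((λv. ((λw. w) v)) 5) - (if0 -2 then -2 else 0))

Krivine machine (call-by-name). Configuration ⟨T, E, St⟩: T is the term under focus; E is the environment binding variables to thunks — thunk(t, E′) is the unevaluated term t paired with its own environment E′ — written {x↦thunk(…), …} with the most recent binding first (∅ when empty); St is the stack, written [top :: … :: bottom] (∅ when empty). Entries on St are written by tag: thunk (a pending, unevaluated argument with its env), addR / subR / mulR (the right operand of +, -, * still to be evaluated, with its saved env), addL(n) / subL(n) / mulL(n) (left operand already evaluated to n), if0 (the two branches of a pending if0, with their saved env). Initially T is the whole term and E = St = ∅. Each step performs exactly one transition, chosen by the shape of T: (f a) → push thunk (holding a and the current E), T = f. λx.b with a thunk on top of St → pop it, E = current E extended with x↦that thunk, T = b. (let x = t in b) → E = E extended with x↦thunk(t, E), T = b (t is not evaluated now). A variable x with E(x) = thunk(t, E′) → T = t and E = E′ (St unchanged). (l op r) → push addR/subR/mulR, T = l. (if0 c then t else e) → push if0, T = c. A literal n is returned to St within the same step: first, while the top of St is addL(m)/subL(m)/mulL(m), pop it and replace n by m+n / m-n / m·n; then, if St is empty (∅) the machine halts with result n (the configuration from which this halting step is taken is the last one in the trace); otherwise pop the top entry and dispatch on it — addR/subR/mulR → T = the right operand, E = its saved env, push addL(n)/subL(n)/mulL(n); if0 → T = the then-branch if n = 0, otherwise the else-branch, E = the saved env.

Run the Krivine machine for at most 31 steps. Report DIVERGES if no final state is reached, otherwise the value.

Answer: 5

Machine steps:
step 0: [T=(((λv. ((λw. w) v)) 5) - (if0 -2 then -2 else 0)) | E=∅ | St=∅]
step 1: [T=((λv. ((λw. w) v)) 5) | E=∅ | St=[subR]]
step 2: [T=(λv. ((λw. w) v)) | E=∅ | St=[thunk :: subR]]
step 3: [T=((λw. w) v) | E={v↦thunk(5, ∅)} | St=[subR]]
step 4: [T=(λw. w) | E={v↦thunk(5, ∅)} | St=[thunk :: subR]]
step 5: [T=w | E={w↦thunk(v, {v↦thunk(5, ∅)}), v↦thunk(5, ∅)} | St=[subR]]
step 6: [T=v | E={v↦thunk(5, ∅)} | St=[subR]]
step 7: [T=5 | E=∅ | St=[subR]]
step 8: [T=(if0 -2 then -2 else 0) | E=∅ | St=[subL(5)]]
step 9: [T=-2 | E=∅ | St=[if0 :: subL(5)]]
step 10: [T=0 | E=∅ | St=[subL(5)]]
→ final value 5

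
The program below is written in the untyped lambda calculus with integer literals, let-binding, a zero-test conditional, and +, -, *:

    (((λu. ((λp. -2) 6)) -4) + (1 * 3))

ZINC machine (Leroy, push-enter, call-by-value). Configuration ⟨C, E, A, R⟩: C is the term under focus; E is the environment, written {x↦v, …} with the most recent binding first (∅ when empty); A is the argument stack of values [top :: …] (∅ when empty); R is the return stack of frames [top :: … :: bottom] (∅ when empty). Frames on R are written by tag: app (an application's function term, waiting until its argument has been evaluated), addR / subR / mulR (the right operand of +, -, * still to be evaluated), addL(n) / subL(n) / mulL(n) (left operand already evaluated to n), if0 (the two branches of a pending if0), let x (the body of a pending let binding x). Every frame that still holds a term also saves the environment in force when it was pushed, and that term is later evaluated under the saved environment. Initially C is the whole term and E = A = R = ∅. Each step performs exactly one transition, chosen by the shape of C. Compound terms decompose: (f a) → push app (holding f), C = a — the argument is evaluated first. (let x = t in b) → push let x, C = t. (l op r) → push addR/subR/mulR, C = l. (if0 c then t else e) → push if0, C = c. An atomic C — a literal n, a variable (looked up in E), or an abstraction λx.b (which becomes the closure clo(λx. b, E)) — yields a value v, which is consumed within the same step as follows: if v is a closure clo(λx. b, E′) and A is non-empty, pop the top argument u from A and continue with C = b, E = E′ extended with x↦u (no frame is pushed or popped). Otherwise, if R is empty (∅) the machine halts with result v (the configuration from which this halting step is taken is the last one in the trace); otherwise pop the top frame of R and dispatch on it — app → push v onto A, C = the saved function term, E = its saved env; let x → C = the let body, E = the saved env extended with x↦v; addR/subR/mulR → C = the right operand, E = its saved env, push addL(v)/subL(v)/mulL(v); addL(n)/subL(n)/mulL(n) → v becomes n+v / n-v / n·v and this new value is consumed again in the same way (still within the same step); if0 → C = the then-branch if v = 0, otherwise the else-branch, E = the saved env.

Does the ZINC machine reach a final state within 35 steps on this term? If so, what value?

Answer: 1

Machine steps:
step 0: [C=(((λu. ((λp. -2) 6)) -4) + (1 * 3)) | E=∅ | A=∅ | R=∅]
step 1: [C=((λu. ((λp. -2) 6)) -4) | E=∅ | A=∅ | R=[addR]]
step 2: [C=-4 | E=∅ | A=∅ | R=[app :: addR]]
step 3: [C=(λu. ((λp. -2) 6)) | E=∅ | A=[-4] | R=[addR]]
step 4: [C=((λp. -2) 6) | E={u↦-4} | A=∅ | R=[addR]]
step 5: [C=6 | E={u↦-4} | A=∅ | R=[app :: addR]]
step 6: [C=(λp. -2) | E={u↦-4} | A=[6] | R=[addR]]
step 7: [C=-2 | E={p↦6, u↦-4} | A=∅ | R=[addR]]
step 8: [C=(1 * 3) | E=∅ | A=∅ | R=[addL(-2)]]
step 9: [C=1 | E=∅ | A=∅ | R=[mulR :: addL(-2)]]
step 10: [C=3 | E=∅ | A=∅ | R=[mulL(1) :: addL(-2)]]
→ final value 1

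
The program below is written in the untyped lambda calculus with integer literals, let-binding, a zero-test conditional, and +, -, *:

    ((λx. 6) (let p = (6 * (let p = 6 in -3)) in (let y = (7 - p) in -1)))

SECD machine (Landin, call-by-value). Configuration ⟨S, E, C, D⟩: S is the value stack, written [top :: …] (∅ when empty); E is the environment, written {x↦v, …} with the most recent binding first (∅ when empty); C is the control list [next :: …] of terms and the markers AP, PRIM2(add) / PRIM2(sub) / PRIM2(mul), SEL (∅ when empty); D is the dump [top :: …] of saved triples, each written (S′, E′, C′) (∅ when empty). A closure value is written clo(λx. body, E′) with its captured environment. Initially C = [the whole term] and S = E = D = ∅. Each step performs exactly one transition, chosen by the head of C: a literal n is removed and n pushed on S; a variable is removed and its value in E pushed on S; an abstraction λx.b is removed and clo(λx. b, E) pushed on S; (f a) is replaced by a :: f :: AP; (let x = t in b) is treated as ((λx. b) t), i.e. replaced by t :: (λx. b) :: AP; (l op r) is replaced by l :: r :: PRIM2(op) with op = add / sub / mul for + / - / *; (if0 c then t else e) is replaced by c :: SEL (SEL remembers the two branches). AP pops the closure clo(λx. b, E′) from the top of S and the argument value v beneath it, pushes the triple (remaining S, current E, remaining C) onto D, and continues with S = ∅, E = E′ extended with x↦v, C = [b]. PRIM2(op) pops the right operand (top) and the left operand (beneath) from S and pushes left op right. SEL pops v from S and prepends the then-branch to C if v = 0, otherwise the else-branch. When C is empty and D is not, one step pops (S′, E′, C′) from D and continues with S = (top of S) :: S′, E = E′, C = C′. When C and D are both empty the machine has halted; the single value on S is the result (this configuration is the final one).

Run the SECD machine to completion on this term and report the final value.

Answer: 6

Machine steps:
t=0: ⟨S=∅; E=∅; C=[((λx. 6) (let p = (6 * (let p = 6 in -3)) in (let y = (7 - p) in -1)))]; D=∅⟩
t=1: ⟨S=∅; E=∅; C=[(let p = (6 * (let p = 6 in -3)) in (let y = (7 - p) in -1)) :: (λx. 6) :: AP]; D=∅⟩
t=2: ⟨S=∅; E=∅; C=[(6 * (let p = 6 in -3)) :: (λp. (let y = (7 - p) in -1)) :: AP :: (λx. 6) :: AP]; D=∅⟩
t=3: ⟨S=∅; E=∅; C=[6 :: (let p = 6 in -3) :: PRIM2(mul) :: (λp. (let y = (7 - p) in -1)) :: AP :: (λx. 6) :: AP]; D=∅⟩
t=4: ⟨S=[6]; E=∅; C=[(let p = 6 in -3) :: PRIM2(mul) :: (λp. (let y = (7 - p) in -1)) :: AP :: (λx. 6) :: AP]; D=∅⟩
t=5: ⟨S=[6]; E=∅; C=[6 :: (λp. -3) :: AP :: PRIM2(mul) :: (λp. (let y = (7 - p) in -1)) :: AP :: (λx. 6) :: AP]; D=∅⟩
t=6: ⟨S=[6 :: 6]; E=∅; C=[(λp. -3) :: AP :: PRIM2(mul) :: (λp. (let y = (7 - p) in -1)) :: AP :: (λx. 6) :: AP]; D=∅⟩
t=7: ⟨S=[clo(λp. -3, ∅) :: 6 :: 6]; E=∅; C=[AP :: PRIM2(mul) :: (λp. (let y = (7 - p) in -1)) :: AP :: (λx. 6) :: AP]; D=∅⟩
t=8: ⟨S=∅; E={p↦6}; C=[-3]; D=[([6], ∅, [PRIM2(mul) :: (λp. (let y = (7 - p) in -1)) :: AP :: (λx. 6) :: AP])]⟩
t=9: ⟨S=[-3]; E={p↦6}; C=∅; D=[([6], ∅, [PRIM2(mul) :: (λp. (let y = (7 - p) in -1)) :: AP :: (λx. 6) :: AP])]⟩
t=10: ⟨S=[-3 :: 6]; E=∅; C=[PRIM2(mul) :: (λp. (let y = (7 - p) in -1)) :: AP :: (λx. 6) :: AP]; D=∅⟩
t=11: ⟨S=[-18]; E=∅; C=[(λp. (let y = (7 - p) in -1)) :: AP :: (λx. 6) :: AP]; D=∅⟩
t=12: ⟨S=[clo(λp. (let y = (7 - p) in -1), ∅) :: -18]; E=∅; C=[AP :: (λx. 6) :: AP]; D=∅⟩
t=13: ⟨S=∅; E={p↦-18}; C=[(let y = (7 - p) in -1)]; D=[(∅, ∅, [(λx. 6) :: AP])]⟩
t=14: ⟨S=∅; E={p↦-18}; C=[(7 - p) :: (λy. -1) :: AP]; D=[(∅, ∅, [(λx. 6) :: AP])]⟩
t=15: ⟨S=∅; E={p↦-18}; C=[7 :: p :: PRIM2(sub) :: (λy. -1) :: AP]; D=[(∅, ∅, [(λx. 6) :: AP])]⟩
t=16: ⟨S=[7]; E={p↦-18}; C=[p :: PRIM2(sub) :: (λy. -1) :: AP]; D=[(∅, ∅, [(λx. 6) :: AP])]⟩
t=17: ⟨S=[-18 :: 7]; E={p↦-18}; C=[PRIM2(sub) :: (λy. -1) :: AP]; D=[(∅, ∅, [(λx. 6) :: AP])]⟩
t=18: ⟨S=[25]; E={p↦-18}; C=[(λy. -1) :: AP]; D=[(∅, ∅, [(λx. 6) :: AP])]⟩
t=19: ⟨S=[clo(λy. -1, {p↦-18}) :: 25]; E={p↦-18}; C=[AP]; D=[(∅, ∅, [(λx. 6) :: AP])]⟩
t=20: ⟨S=∅; E={y↦25, p↦-18}; C=[-1]; D=[(∅, {p↦-18}, ∅) :: (∅, ∅, [(λx. 6) :: AP])]⟩
t=21: ⟨S=[-1]; E={y↦25, p↦-18}; C=∅; D=[(∅, {p↦-18}, ∅) :: (∅, ∅, [(λx. 6) :: AP])]⟩
t=22: ⟨S=[-1]; E={p↦-18}; C=∅; D=[(∅, ∅, [(λx. 6) :: AP])]⟩
t=23: ⟨S=[-1]; E=∅; C=[(λx. 6) :: AP]; D=∅⟩
t=24: ⟨S=[clo(λx. 6, ∅) :: -1]; E=∅; C=[AP]; D=∅⟩
t=25: ⟨S=∅; E={x↦-1}; C=[6]; D=[(∅, ∅, ∅)]⟩
t=26: ⟨S=[6]; E={x↦-1}; C=∅; D=[(∅, ∅, ∅)]⟩
t=27: ⟨S=[6]; E=∅; C=∅; D=∅⟩
→ final value 6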